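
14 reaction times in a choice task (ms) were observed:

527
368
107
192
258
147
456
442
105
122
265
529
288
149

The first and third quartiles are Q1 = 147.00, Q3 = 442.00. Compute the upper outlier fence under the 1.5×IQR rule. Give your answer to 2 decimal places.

IQR = Q3 − Q1 = 442.00 − 147.00 = 295.00.
Lower fence = Q1 − 1.5·IQR = 147.00 − 442.50 = -295.50.
Upper fence = Q3 + 1.5·IQR = 442.00 + 442.50 = 884.50.

884.50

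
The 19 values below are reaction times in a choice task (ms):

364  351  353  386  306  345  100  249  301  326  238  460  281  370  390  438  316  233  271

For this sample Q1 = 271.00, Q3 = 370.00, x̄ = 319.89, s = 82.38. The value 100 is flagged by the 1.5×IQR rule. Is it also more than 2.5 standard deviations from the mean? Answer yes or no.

yes

z = (100 − 319.89) / 82.38 = -2.67.
|z| = 2.67 > 2.5.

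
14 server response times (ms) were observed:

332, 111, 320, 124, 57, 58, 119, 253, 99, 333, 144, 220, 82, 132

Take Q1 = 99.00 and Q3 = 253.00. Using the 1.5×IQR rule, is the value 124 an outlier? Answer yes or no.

no

IQR = Q3 − Q1 = 253.00 − 99.00 = 154.00.
Lower fence = Q1 − 1.5·IQR = 99.00 − 231.00 = -132.00.
Upper fence = Q3 + 1.5·IQR = 253.00 + 231.00 = 484.00.
124 lies within [-132.00, 484.00].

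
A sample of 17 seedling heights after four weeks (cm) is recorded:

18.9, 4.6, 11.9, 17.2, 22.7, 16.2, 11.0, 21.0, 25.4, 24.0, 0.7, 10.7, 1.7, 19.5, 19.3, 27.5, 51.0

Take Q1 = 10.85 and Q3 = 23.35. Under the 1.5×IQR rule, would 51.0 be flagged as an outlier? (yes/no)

yes

IQR = Q3 − Q1 = 23.35 − 10.85 = 12.50.
Lower fence = Q1 − 1.5·IQR = 10.85 − 18.75 = -7.90.
Upper fence = Q3 + 1.5·IQR = 23.35 + 18.75 = 42.10.
51.0 lies above the upper fence.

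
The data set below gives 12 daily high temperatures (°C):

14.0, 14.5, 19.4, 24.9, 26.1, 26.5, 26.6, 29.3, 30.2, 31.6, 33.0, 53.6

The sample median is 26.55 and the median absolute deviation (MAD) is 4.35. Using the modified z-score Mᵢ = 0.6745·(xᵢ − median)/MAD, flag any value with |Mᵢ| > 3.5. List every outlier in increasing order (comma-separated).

53.6

|Mᵢ| > 3.5 ⇔ |xᵢ − 26.55| > 3.5·4.35/0.6745 = 22.57.
So outliers lie outside [3.98, 49.12].
53.6: M = 4.19 → outlier.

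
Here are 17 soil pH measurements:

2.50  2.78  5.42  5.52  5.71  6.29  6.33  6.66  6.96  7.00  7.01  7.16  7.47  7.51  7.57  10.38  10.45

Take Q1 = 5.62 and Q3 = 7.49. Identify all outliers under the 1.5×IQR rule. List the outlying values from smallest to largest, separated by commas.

2.50, 2.78, 10.38, 10.45

IQR = Q3 − Q1 = 7.49 − 5.62 = 1.87.
Lower fence = Q1 − 1.5·IQR = 5.62 − 2.805 = 2.815.
Upper fence = Q3 + 1.5·IQR = 7.49 + 2.805 = 10.295.
2.50 < 2.815 → outlier.
2.78 < 2.815 → outlier.
10.38 > 10.295 → outlier.
10.45 > 10.295 → outlier.
All remaining values lie within [2.815, 10.295].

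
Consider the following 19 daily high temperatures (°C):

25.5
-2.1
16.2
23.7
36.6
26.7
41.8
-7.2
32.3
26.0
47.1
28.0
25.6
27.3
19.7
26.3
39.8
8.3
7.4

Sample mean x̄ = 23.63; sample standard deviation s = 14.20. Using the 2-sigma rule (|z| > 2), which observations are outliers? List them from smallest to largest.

Cutoffs at x̄ ± 2s: 23.63 ± 2·14.20 = [-4.77, 52.03].
-7.2: z = -2.17, |z| > 2 → outlier.
Every other value lies within [-4.77, 52.03].

-7.2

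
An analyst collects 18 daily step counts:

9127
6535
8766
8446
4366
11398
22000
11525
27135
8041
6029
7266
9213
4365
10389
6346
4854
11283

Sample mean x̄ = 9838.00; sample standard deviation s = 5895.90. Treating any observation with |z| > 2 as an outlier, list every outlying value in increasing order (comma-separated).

Cutoffs at x̄ ± 2s: 9838.00 ± 2·5895.90 = [-1953.80, 21629.80].
22000: z = 2.06, |z| > 2 → outlier.
27135: z = 2.93, |z| > 2 → outlier.
Every other value lies within [-1953.80, 21629.80].

22000, 27135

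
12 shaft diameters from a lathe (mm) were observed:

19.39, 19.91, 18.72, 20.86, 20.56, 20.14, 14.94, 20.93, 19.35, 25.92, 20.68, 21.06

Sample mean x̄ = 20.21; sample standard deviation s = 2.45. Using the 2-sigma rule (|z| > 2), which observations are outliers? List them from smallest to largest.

14.94, 25.92

Cutoffs at x̄ ± 2s: 20.21 ± 2·2.45 = [15.31, 25.11].
14.94: z = -2.15, |z| > 2 → outlier.
25.92: z = 2.33, |z| > 2 → outlier.
Every other value lies within [15.31, 25.11].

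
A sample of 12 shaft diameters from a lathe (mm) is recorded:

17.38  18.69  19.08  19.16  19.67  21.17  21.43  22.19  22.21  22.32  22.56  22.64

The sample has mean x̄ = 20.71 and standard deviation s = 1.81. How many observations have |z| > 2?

0

Cutoffs: x̄ ± 2s = [17.09, 24.33].
Every value lies within the cutoffs.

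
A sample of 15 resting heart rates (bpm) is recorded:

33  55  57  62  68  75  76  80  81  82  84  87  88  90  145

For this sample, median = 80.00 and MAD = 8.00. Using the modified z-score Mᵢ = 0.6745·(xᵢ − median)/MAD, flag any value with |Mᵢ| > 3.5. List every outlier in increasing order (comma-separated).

33, 145

|Mᵢ| > 3.5 ⇔ |xᵢ − 80.00| > 3.5·8.00/0.6745 = 41.51.
So outliers lie outside [38.49, 121.51].
33: M = -3.96 → outlier.
145: M = 5.48 → outlier.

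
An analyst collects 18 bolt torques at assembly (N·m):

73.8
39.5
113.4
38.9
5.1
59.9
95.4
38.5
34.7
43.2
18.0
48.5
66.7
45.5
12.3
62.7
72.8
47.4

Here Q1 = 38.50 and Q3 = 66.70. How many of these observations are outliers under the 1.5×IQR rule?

IQR = 28.20; fences at 38.50 − 42.30 = -3.80 and 66.70 + 42.30 = 109.00.
Outside the cutoffs: 113.4.

1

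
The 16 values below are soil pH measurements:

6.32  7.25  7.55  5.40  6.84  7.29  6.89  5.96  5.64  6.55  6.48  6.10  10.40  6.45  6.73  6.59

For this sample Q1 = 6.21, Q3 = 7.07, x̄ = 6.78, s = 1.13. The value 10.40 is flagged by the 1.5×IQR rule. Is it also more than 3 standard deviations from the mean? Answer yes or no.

yes

z = (10.40 − 6.78) / 1.13 = 3.20.
|z| = 3.20 > 3.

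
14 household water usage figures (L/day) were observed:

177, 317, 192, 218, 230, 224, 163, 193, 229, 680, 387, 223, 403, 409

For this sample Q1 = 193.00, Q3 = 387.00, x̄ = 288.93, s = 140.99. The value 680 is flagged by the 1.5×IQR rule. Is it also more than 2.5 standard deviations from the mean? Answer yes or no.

z = (680 − 288.93) / 140.99 = 2.77.
|z| = 2.77 > 2.5.

yes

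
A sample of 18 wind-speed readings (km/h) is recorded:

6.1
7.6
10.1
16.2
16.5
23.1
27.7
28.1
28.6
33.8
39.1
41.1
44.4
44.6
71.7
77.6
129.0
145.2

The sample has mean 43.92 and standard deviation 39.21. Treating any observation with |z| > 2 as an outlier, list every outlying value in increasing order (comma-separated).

129.0, 145.2

Cutoffs at x̄ ± 2s: 43.92 ± 2·39.21 = [-34.50, 122.34].
129.0: z = 2.17, |z| > 2 → outlier.
145.2: z = 2.58, |z| > 2 → outlier.
Every other value lies within [-34.50, 122.34].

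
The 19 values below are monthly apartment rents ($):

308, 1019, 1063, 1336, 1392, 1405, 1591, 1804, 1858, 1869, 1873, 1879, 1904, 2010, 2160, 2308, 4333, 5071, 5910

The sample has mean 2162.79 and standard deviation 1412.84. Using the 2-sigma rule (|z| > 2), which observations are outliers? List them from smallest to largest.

Cutoffs at x̄ ± 2s: 2162.79 ± 2·1412.84 = [-662.89, 4988.47].
5071: z = 2.06, |z| > 2 → outlier.
5910: z = 2.65, |z| > 2 → outlier.
Every other value lies within [-662.89, 4988.47].

5071, 5910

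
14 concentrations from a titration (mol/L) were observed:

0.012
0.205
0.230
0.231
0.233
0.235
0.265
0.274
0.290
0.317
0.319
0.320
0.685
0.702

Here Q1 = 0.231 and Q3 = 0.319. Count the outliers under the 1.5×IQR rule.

3

IQR = 0.088; fences at 0.231 − 0.132 = 0.099 and 0.319 + 0.132 = 0.451.
Outside the cutoffs: 0.012, 0.685, 0.702.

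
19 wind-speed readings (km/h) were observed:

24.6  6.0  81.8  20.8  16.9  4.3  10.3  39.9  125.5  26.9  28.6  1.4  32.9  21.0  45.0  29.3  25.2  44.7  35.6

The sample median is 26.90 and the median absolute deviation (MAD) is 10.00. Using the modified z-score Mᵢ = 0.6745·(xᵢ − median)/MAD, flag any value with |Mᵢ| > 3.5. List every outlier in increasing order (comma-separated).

|Mᵢ| > 3.5 ⇔ |xᵢ − 26.90| > 3.5·10.00/0.6745 = 51.89.
So outliers lie outside [-24.99, 78.79].
81.8: M = 3.70 → outlier.
125.5: M = 6.65 → outlier.

81.8, 125.5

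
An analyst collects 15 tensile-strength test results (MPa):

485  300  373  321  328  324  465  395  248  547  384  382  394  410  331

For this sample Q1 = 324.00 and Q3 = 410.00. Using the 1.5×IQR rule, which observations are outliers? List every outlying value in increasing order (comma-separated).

IQR = Q3 − Q1 = 410.00 − 324.00 = 86.00.
Lower fence = Q1 − 1.5·IQR = 324.00 − 129.00 = 195.00.
Upper fence = Q3 + 1.5·IQR = 410.00 + 129.00 = 539.00.
547 > 539.00 → outlier.
All remaining values lie within [195.00, 539.00].

547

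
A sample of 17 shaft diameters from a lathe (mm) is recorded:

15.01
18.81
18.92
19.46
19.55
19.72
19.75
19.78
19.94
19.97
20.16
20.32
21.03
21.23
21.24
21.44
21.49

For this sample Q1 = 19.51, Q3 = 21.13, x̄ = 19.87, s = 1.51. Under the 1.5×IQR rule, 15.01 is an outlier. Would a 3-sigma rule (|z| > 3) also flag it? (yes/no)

yes

z = (15.01 − 19.87) / 1.51 = -3.22.
|z| = 3.22 > 3.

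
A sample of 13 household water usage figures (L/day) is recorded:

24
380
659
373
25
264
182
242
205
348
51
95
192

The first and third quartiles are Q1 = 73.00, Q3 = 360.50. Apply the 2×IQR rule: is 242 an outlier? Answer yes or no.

no

IQR = Q3 − Q1 = 360.50 − 73.00 = 287.50.
Lower fence = Q1 − 2·IQR = 73.00 − 575.00 = -502.00.
Upper fence = Q3 + 2·IQR = 360.50 + 575.00 = 935.50.
242 lies within [-502.00, 935.50].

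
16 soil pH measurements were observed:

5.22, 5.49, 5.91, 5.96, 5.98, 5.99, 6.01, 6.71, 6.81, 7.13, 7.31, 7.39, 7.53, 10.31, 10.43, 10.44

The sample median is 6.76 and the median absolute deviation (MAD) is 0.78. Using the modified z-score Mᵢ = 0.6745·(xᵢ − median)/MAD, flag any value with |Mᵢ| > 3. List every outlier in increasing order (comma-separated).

10.31, 10.43, 10.44

|Mᵢ| > 3 ⇔ |xᵢ − 6.76| > 3·0.78/0.6745 = 3.47.
So outliers lie outside [3.29, 10.23].
10.31: M = 3.07 → outlier.
10.43: M = 3.17 → outlier.
10.44: M = 3.18 → outlier.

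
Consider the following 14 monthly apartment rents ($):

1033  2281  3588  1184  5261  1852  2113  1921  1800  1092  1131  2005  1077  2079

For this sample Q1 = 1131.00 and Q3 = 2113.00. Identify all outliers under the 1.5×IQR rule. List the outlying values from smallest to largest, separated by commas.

3588, 5261

IQR = Q3 − Q1 = 2113.00 − 1131.00 = 982.00.
Lower fence = Q1 − 1.5·IQR = 1131.00 − 1473.00 = -342.00.
Upper fence = Q3 + 1.5·IQR = 2113.00 + 1473.00 = 3586.00.
3588 > 3586.00 → outlier.
5261 > 3586.00 → outlier.
All remaining values lie within [-342.00, 3586.00].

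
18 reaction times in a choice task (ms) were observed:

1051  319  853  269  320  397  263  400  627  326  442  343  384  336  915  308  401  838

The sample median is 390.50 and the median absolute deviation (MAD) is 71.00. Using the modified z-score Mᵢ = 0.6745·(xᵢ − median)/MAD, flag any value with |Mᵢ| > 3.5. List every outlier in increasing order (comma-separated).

|Mᵢ| > 3.5 ⇔ |xᵢ − 390.50| > 3.5·71.00/0.6745 = 368.42.
So outliers lie outside [22.08, 758.92].
838: M = 4.25 → outlier.
853: M = 4.39 → outlier.
915: M = 4.98 → outlier.
1051: M = 6.27 → outlier.

838, 853, 915, 1051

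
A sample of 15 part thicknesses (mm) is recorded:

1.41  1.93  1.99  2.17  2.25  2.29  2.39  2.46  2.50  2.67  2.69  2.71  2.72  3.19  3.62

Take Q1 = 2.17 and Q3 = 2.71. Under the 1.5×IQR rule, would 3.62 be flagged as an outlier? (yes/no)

yes

IQR = Q3 − Q1 = 2.71 − 2.17 = 0.54.
Lower fence = Q1 − 1.5·IQR = 2.17 − 0.81 = 1.36.
Upper fence = Q3 + 1.5·IQR = 2.71 + 0.81 = 3.52.
3.62 lies above the upper fence.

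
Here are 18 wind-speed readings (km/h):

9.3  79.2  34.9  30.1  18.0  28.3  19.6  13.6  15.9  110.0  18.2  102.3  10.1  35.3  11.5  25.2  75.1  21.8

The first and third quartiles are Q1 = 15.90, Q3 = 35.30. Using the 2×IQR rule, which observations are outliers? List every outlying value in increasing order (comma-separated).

IQR = Q3 − Q1 = 35.30 − 15.90 = 19.40.
Lower fence = Q1 − 2·IQR = 15.90 − 38.80 = -22.90.
Upper fence = Q3 + 2·IQR = 35.30 + 38.80 = 74.10.
75.1 > 74.10 → outlier.
79.2 > 74.10 → outlier.
102.3 > 74.10 → outlier.
110.0 > 74.10 → outlier.
All remaining values lie within [-22.90, 74.10].

75.1, 79.2, 102.3, 110.0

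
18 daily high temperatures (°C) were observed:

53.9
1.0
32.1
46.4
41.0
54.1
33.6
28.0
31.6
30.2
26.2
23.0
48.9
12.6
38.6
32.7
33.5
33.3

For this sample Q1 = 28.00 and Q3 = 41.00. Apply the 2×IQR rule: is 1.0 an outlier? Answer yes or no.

yes

IQR = Q3 − Q1 = 41.00 − 28.00 = 13.00.
Lower fence = Q1 − 2·IQR = 28.00 − 26.00 = 2.00.
Upper fence = Q3 + 2·IQR = 41.00 + 26.00 = 67.00.
1.0 lies below the lower fence.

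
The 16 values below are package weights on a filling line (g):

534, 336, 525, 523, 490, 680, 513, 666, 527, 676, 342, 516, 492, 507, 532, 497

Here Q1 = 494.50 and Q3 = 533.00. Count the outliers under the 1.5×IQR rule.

5

IQR = 38.50; fences at 494.50 − 57.75 = 436.75 and 533.00 + 57.75 = 590.75.
Outside the cutoffs: 336, 342, 666, 676, 680.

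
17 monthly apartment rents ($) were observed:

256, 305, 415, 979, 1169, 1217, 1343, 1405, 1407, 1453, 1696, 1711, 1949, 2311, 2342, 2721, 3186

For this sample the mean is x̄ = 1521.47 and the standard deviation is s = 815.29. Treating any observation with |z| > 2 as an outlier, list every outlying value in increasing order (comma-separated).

Cutoffs at x̄ ± 2s: 1521.47 ± 2·815.29 = [-109.11, 3152.05].
3186: z = 2.04, |z| > 2 → outlier.
Every other value lies within [-109.11, 3152.05].

3186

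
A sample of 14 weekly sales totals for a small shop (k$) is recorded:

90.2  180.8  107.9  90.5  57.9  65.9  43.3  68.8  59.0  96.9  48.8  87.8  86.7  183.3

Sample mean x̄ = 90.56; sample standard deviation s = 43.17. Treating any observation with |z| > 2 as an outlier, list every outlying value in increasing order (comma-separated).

180.8, 183.3

Cutoffs at x̄ ± 2s: 90.56 ± 2·43.17 = [4.22, 176.90].
180.8: z = 2.09, |z| > 2 → outlier.
183.3: z = 2.15, |z| > 2 → outlier.
Every other value lies within [4.22, 176.90].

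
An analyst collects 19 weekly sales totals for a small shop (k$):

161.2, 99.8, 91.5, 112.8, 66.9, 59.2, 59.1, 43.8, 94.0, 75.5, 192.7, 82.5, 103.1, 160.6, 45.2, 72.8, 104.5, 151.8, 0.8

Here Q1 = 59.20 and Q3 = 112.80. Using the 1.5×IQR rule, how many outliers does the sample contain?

0

IQR = 53.60; fences at 59.20 − 80.40 = -21.20 and 112.80 + 80.40 = 193.20.
Every value lies within the cutoffs.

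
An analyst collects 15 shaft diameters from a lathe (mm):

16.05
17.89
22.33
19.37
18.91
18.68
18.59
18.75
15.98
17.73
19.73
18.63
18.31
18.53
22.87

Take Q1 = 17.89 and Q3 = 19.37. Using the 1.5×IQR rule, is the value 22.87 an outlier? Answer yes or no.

IQR = Q3 − Q1 = 19.37 − 17.89 = 1.48.
Lower fence = Q1 − 1.5·IQR = 17.89 − 2.22 = 15.67.
Upper fence = Q3 + 1.5·IQR = 19.37 + 2.22 = 21.59.
22.87 lies above the upper fence.

yes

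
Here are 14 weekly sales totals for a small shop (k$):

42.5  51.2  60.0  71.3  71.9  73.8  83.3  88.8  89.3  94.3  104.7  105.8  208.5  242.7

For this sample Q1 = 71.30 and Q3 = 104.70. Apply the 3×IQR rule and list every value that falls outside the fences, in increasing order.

208.5, 242.7

IQR = Q3 − Q1 = 104.70 − 71.30 = 33.40.
Lower fence = Q1 − 3·IQR = 71.30 − 100.20 = -28.90.
Upper fence = Q3 + 3·IQR = 104.70 + 100.20 = 204.90.
208.5 > 204.90 → outlier.
242.7 > 204.90 → outlier.
All remaining values lie within [-28.90, 204.90].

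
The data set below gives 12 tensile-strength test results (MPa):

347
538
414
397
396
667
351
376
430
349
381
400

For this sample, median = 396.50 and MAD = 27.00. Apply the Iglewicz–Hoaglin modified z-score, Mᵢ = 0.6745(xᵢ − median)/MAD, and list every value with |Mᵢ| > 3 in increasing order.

|Mᵢ| > 3 ⇔ |xᵢ − 396.50| > 3·27.00/0.6745 = 120.09.
So outliers lie outside [276.41, 516.59].
538: M = 3.53 → outlier.
667: M = 6.76 → outlier.

538, 667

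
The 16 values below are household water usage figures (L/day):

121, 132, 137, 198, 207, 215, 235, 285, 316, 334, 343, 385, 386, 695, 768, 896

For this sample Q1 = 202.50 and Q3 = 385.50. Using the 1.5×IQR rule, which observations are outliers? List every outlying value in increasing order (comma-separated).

IQR = Q3 − Q1 = 385.50 − 202.50 = 183.00.
Lower fence = Q1 − 1.5·IQR = 202.50 − 274.50 = -72.00.
Upper fence = Q3 + 1.5·IQR = 385.50 + 274.50 = 660.00.
695 > 660.00 → outlier.
768 > 660.00 → outlier.
896 > 660.00 → outlier.
All remaining values lie within [-72.00, 660.00].

695, 768, 896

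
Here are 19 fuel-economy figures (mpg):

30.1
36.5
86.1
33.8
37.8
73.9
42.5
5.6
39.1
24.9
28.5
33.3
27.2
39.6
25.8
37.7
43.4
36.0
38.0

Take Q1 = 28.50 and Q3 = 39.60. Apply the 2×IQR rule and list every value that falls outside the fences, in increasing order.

IQR = Q3 − Q1 = 39.60 − 28.50 = 11.10.
Lower fence = Q1 − 2·IQR = 28.50 − 22.20 = 6.30.
Upper fence = Q3 + 2·IQR = 39.60 + 22.20 = 61.80.
5.6 < 6.30 → outlier.
73.9 > 61.80 → outlier.
86.1 > 61.80 → outlier.
All remaining values lie within [6.30, 61.80].

5.6, 73.9, 86.1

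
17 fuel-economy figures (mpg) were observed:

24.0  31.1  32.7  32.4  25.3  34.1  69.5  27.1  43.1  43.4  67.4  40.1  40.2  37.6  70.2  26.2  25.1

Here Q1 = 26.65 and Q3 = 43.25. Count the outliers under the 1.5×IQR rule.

2

IQR = 16.60; fences at 26.65 − 24.90 = 1.75 and 43.25 + 24.90 = 68.15.
Outside the cutoffs: 69.5, 70.2.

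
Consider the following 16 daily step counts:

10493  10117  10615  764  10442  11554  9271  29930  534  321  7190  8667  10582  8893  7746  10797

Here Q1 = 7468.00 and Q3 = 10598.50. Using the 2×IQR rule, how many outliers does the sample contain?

4

IQR = 3130.50; fences at 7468.00 − 6261.00 = 1207.00 and 10598.50 + 6261.00 = 16859.50.
Outside the cutoffs: 321, 534, 764, 29930.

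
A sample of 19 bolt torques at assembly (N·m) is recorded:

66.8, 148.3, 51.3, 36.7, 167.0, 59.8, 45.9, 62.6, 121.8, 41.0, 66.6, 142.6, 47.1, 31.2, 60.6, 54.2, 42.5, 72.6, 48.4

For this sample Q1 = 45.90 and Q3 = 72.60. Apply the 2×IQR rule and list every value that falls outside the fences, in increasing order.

142.6, 148.3, 167.0

IQR = Q3 − Q1 = 72.60 − 45.90 = 26.70.
Lower fence = Q1 − 2·IQR = 45.90 − 53.40 = -7.50.
Upper fence = Q3 + 2·IQR = 72.60 + 53.40 = 126.00.
142.6 > 126.00 → outlier.
148.3 > 126.00 → outlier.
167.0 > 126.00 → outlier.
All remaining values lie within [-7.50, 126.00].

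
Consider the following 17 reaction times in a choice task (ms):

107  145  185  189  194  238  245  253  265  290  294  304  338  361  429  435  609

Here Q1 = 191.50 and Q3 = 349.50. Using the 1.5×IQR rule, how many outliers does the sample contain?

1

IQR = 158.00; fences at 191.50 − 237.00 = -45.50 and 349.50 + 237.00 = 586.50.
Outside the cutoffs: 609.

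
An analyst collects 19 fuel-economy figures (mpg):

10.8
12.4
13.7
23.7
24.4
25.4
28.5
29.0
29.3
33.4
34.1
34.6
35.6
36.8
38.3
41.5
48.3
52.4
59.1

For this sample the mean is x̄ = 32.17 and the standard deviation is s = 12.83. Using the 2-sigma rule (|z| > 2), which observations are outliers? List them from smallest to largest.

Cutoffs at x̄ ± 2s: 32.17 ± 2·12.83 = [6.51, 57.83].
59.1: z = 2.10, |z| > 2 → outlier.
Every other value lies within [6.51, 57.83].

59.1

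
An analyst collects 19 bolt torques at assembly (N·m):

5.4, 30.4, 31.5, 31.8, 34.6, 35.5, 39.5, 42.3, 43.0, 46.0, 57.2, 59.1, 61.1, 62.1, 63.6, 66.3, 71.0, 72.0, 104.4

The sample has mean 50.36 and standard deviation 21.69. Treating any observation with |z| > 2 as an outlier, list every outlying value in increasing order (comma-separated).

5.4, 104.4

Cutoffs at x̄ ± 2s: 50.36 ± 2·21.69 = [6.98, 93.74].
5.4: z = -2.07, |z| > 2 → outlier.
104.4: z = 2.49, |z| > 2 → outlier.
Every other value lies within [6.98, 93.74].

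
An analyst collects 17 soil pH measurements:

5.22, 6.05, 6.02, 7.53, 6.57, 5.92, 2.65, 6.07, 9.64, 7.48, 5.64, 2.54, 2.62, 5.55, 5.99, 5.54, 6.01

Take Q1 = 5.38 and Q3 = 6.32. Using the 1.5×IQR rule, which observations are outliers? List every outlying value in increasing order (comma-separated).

IQR = Q3 − Q1 = 6.32 − 5.38 = 0.94.
Lower fence = Q1 − 1.5·IQR = 5.38 − 1.41 = 3.97.
Upper fence = Q3 + 1.5·IQR = 6.32 + 1.41 = 7.73.
2.54 < 3.97 → outlier.
2.62 < 3.97 → outlier.
2.65 < 3.97 → outlier.
9.64 > 7.73 → outlier.
All remaining values lie within [3.97, 7.73].

2.54, 2.62, 2.65, 9.64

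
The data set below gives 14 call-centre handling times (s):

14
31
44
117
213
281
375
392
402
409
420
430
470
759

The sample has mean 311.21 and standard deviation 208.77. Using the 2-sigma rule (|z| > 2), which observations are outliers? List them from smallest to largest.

Cutoffs at x̄ ± 2s: 311.21 ± 2·208.77 = [-106.33, 728.75].
759: z = 2.14, |z| > 2 → outlier.
Every other value lies within [-106.33, 728.75].

759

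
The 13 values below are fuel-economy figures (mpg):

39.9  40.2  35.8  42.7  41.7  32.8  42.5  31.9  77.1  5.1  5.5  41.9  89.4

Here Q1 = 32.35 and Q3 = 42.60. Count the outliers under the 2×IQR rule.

4

IQR = 10.25; fences at 32.35 − 20.50 = 11.85 and 42.60 + 20.50 = 63.10.
Outside the cutoffs: 5.1, 5.5, 77.1, 89.4.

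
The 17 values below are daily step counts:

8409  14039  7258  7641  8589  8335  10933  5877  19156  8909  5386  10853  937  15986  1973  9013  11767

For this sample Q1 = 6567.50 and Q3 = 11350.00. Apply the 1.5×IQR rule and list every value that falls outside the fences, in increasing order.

19156

IQR = Q3 − Q1 = 11350.00 − 6567.50 = 4782.50.
Lower fence = Q1 − 1.5·IQR = 6567.50 − 7173.75 = -606.25.
Upper fence = Q3 + 1.5·IQR = 11350.00 + 7173.75 = 18523.75.
19156 > 18523.75 → outlier.
All remaining values lie within [-606.25, 18523.75].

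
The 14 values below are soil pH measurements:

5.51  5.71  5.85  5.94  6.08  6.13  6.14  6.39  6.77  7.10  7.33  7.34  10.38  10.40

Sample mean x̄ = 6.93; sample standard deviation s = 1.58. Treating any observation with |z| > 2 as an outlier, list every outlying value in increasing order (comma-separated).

10.38, 10.40

Cutoffs at x̄ ± 2s: 6.93 ± 2·1.58 = [3.77, 10.09].
10.38: z = 2.18, |z| > 2 → outlier.
10.40: z = 2.20, |z| > 2 → outlier.
Every other value lies within [3.77, 10.09].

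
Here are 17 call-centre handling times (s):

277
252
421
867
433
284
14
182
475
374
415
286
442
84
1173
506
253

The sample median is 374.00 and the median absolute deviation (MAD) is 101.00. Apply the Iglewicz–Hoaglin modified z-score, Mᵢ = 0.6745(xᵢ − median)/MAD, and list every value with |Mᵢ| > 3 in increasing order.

867, 1173

|Mᵢ| > 3 ⇔ |xᵢ − 374.00| > 3·101.00/0.6745 = 449.22.
So outliers lie outside [-75.22, 823.22].
867: M = 3.29 → outlier.
1173: M = 5.34 → outlier.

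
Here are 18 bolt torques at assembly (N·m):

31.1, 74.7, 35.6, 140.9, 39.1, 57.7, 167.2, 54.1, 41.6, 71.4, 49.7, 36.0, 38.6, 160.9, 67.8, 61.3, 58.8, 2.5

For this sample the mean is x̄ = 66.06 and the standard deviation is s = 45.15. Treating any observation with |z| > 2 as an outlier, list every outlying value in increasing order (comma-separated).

Cutoffs at x̄ ± 2s: 66.06 ± 2·45.15 = [-24.24, 156.36].
160.9: z = 2.10, |z| > 2 → outlier.
167.2: z = 2.24, |z| > 2 → outlier.
Every other value lies within [-24.24, 156.36].

160.9, 167.2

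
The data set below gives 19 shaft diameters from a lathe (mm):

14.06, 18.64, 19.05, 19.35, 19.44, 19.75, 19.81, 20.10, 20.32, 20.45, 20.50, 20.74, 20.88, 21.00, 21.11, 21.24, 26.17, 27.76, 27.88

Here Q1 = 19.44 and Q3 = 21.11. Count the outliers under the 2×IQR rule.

IQR = 1.67; fences at 19.44 − 3.34 = 16.10 and 21.11 + 3.34 = 24.45.
Outside the cutoffs: 14.06, 26.17, 27.76, 27.88.

4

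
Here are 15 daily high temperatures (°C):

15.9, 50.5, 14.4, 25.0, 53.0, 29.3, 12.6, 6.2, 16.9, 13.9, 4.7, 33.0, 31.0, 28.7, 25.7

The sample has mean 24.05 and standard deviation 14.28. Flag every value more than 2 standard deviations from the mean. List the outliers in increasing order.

53.0

Cutoffs at x̄ ± 2s: 24.05 ± 2·14.28 = [-4.51, 52.61].
53.0: z = 2.03, |z| > 2 → outlier.
Every other value lies within [-4.51, 52.61].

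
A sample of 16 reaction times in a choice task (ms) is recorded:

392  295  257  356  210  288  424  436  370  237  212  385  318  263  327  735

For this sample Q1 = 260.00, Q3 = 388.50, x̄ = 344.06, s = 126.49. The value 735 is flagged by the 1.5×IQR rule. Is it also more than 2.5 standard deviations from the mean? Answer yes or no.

z = (735 − 344.06) / 126.49 = 3.09.
|z| = 3.09 > 2.5.

yes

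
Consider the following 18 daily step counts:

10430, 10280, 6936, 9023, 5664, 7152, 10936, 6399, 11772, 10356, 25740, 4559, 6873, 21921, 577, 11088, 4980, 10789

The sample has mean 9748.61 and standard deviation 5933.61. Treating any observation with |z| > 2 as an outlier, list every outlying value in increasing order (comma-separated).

Cutoffs at x̄ ± 2s: 9748.61 ± 2·5933.61 = [-2118.61, 21615.83].
21921: z = 2.05, |z| > 2 → outlier.
25740: z = 2.70, |z| > 2 → outlier.
Every other value lies within [-2118.61, 21615.83].

21921, 25740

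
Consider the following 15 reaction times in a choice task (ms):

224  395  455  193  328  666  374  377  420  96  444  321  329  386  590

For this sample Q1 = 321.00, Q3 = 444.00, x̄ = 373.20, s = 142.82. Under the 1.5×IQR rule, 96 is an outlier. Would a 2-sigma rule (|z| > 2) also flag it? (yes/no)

z = (96 − 373.20) / 142.82 = -1.94.
|z| = 1.94 ≤ 2.

no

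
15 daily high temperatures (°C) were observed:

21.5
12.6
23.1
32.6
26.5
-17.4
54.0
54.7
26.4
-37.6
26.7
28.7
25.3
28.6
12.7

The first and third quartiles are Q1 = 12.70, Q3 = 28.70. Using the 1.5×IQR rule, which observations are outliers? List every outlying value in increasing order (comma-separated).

-37.6, -17.4, 54.0, 54.7

IQR = Q3 − Q1 = 28.70 − 12.70 = 16.00.
Lower fence = Q1 − 1.5·IQR = 12.70 − 24.00 = -11.30.
Upper fence = Q3 + 1.5·IQR = 28.70 + 24.00 = 52.70.
-37.6 < -11.30 → outlier.
-17.4 < -11.30 → outlier.
54.0 > 52.70 → outlier.
54.7 > 52.70 → outlier.
All remaining values lie within [-11.30, 52.70].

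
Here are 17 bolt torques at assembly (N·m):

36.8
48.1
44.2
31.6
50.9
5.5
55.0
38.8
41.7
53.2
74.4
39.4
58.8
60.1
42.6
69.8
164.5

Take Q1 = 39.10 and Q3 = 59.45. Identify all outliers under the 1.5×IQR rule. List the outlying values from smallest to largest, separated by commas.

5.5, 164.5

IQR = Q3 − Q1 = 59.45 − 39.10 = 20.35.
Lower fence = Q1 − 1.5·IQR = 39.10 − 30.525 = 8.575.
Upper fence = Q3 + 1.5·IQR = 59.45 + 30.525 = 89.975.
5.5 < 8.575 → outlier.
164.5 > 89.975 → outlier.
All remaining values lie within [8.575, 89.975].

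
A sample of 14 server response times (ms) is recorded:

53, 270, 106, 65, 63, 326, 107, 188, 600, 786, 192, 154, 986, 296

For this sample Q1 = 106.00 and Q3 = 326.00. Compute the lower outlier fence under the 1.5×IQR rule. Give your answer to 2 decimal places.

IQR = Q3 − Q1 = 326.00 − 106.00 = 220.00.
Lower fence = Q1 − 1.5·IQR = 106.00 − 330.00 = -224.00.
Upper fence = Q3 + 1.5·IQR = 326.00 + 330.00 = 656.00.

-224.00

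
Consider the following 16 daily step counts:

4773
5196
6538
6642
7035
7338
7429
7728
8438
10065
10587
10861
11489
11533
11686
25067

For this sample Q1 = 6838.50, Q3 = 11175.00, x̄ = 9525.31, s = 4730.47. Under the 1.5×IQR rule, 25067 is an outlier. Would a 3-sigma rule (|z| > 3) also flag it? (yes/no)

z = (25067 − 9525.31) / 4730.47 = 3.29.
|z| = 3.29 > 3.

yes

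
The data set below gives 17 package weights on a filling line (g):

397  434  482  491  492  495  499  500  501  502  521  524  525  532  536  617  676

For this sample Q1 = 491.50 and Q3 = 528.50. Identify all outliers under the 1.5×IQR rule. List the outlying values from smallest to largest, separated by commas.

397, 434, 617, 676

IQR = Q3 − Q1 = 528.50 − 491.50 = 37.00.
Lower fence = Q1 − 1.5·IQR = 491.50 − 55.50 = 436.00.
Upper fence = Q3 + 1.5·IQR = 528.50 + 55.50 = 584.00.
397 < 436.00 → outlier.
434 < 436.00 → outlier.
617 > 584.00 → outlier.
676 > 584.00 → outlier.
All remaining values lie within [436.00, 584.00].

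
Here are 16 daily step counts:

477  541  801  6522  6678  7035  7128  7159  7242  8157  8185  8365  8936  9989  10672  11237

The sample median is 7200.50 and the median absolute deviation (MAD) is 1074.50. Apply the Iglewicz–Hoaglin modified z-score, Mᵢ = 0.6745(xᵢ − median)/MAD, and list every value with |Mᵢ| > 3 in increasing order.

477, 541, 801

|Mᵢ| > 3 ⇔ |xᵢ − 7200.50| > 3·1074.50/0.6745 = 4779.10.
So outliers lie outside [2421.40, 11979.60].
477: M = -4.22 → outlier.
541: M = -4.18 → outlier.
801: M = -4.02 → outlier.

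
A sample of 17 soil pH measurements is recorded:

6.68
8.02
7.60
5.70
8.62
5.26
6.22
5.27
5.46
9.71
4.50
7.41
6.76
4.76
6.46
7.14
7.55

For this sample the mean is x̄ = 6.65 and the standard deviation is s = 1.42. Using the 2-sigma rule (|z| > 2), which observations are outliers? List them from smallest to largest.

Cutoffs at x̄ ± 2s: 6.65 ± 2·1.42 = [3.81, 9.49].
9.71: z = 2.15, |z| > 2 → outlier.
Every other value lies within [3.81, 9.49].

9.71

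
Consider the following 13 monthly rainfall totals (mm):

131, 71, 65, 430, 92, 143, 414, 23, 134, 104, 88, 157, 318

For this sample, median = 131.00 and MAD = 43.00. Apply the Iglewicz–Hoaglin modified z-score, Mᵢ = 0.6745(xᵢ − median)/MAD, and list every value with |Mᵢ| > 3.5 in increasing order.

|Mᵢ| > 3.5 ⇔ |xᵢ − 131.00| > 3.5·43.00/0.6745 = 223.13.
So outliers lie outside [-92.13, 354.13].
414: M = 4.44 → outlier.
430: M = 4.69 → outlier.

414, 430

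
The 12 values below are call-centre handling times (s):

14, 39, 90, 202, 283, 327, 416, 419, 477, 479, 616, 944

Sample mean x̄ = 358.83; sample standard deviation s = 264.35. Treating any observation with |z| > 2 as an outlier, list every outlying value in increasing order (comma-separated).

944

Cutoffs at x̄ ± 2s: 358.83 ± 2·264.35 = [-169.87, 887.53].
944: z = 2.21, |z| > 2 → outlier.
Every other value lies within [-169.87, 887.53].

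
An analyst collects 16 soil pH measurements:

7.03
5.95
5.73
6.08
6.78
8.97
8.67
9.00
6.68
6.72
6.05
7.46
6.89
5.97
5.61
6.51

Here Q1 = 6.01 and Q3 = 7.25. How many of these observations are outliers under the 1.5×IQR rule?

0

IQR = 1.24; fences at 6.01 − 1.86 = 4.15 and 7.25 + 1.86 = 9.11.
Every value lies within the cutoffs.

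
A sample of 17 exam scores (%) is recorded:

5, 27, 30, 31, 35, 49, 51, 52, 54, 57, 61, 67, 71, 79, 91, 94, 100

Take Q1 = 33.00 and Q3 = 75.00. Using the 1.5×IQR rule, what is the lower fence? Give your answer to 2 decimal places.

-30.00

IQR = Q3 − Q1 = 75.00 − 33.00 = 42.00.
Lower fence = Q1 − 1.5·IQR = 33.00 − 63.00 = -30.00.
Upper fence = Q3 + 1.5·IQR = 75.00 + 63.00 = 138.00.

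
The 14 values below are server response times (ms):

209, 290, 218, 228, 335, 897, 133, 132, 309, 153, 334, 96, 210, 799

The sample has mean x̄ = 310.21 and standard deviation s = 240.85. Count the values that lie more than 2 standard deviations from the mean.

2

Cutoffs: x̄ ± 2s = [-171.49, 791.91].
Outside the cutoffs: 799, 897.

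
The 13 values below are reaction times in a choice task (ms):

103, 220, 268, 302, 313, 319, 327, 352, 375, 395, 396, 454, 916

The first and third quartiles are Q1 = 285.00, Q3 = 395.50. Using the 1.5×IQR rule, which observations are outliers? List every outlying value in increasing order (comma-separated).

IQR = Q3 − Q1 = 395.50 − 285.00 = 110.50.
Lower fence = Q1 − 1.5·IQR = 285.00 − 165.75 = 119.25.
Upper fence = Q3 + 1.5·IQR = 395.50 + 165.75 = 561.25.
103 < 119.25 → outlier.
916 > 561.25 → outlier.
All remaining values lie within [119.25, 561.25].

103, 916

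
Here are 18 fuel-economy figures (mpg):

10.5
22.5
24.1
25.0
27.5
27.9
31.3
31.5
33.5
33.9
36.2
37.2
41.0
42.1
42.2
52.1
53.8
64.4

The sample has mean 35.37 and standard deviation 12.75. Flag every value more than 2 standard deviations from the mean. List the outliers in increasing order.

Cutoffs at x̄ ± 2s: 35.37 ± 2·12.75 = [9.87, 60.87].
64.4: z = 2.28, |z| > 2 → outlier.
Every other value lies within [9.87, 60.87].

64.4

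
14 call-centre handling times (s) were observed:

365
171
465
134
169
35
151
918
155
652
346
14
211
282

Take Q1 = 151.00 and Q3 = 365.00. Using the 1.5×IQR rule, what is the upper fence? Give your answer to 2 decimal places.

IQR = Q3 − Q1 = 365.00 − 151.00 = 214.00.
Lower fence = Q1 − 1.5·IQR = 151.00 − 321.00 = -170.00.
Upper fence = Q3 + 1.5·IQR = 365.00 + 321.00 = 686.00.

686.00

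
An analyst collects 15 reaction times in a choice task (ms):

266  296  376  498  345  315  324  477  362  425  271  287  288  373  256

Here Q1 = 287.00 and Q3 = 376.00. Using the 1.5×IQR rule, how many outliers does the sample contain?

0

IQR = 89.00; fences at 287.00 − 133.50 = 153.50 and 376.00 + 133.50 = 509.50.
Every value lies within the cutoffs.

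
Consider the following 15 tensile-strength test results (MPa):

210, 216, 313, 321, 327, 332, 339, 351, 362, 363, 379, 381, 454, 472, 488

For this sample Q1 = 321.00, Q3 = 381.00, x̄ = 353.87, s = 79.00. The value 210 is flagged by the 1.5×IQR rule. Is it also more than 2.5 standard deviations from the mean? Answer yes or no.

z = (210 − 353.87) / 79.00 = -1.82.
|z| = 1.82 ≤ 2.5.

no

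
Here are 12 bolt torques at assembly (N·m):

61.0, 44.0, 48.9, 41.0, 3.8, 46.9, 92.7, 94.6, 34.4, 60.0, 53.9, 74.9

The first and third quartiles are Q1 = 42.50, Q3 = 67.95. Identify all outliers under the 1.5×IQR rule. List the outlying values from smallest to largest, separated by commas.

IQR = Q3 − Q1 = 67.95 − 42.50 = 25.45.
Lower fence = Q1 − 1.5·IQR = 42.50 − 38.175 = 4.325.
Upper fence = Q3 + 1.5·IQR = 67.95 + 38.175 = 106.125.
3.8 < 4.325 → outlier.
All remaining values lie within [4.325, 106.125].

3.8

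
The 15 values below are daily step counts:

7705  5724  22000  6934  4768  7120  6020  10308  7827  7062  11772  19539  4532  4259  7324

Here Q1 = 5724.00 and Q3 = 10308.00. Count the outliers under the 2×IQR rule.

2

IQR = 4584.00; fences at 5724.00 − 9168.00 = -3444.00 and 10308.00 + 9168.00 = 19476.00.
Outside the cutoffs: 19539, 22000.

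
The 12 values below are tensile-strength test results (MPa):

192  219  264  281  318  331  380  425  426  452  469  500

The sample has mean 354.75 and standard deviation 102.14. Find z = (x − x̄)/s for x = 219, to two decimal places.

-1.33

z = (219 − 354.75) / 102.14 = -1.33.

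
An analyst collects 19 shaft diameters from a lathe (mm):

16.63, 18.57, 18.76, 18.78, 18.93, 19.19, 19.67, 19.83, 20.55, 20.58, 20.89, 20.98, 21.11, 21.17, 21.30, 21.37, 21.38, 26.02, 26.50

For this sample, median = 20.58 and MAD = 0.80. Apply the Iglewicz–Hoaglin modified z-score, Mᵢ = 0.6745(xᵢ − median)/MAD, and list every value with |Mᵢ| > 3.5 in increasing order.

26.02, 26.50

|Mᵢ| > 3.5 ⇔ |xᵢ − 20.58| > 3.5·0.80/0.6745 = 4.15.
So outliers lie outside [16.43, 24.73].
26.02: M = 4.59 → outlier.
26.50: M = 4.99 → outlier.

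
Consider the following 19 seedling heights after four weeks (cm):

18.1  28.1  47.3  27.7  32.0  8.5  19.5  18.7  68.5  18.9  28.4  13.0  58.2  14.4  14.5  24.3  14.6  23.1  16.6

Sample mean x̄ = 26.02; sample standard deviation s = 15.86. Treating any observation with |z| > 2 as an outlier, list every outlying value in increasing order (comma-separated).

58.2, 68.5

Cutoffs at x̄ ± 2s: 26.02 ± 2·15.86 = [-5.70, 57.74].
58.2: z = 2.03, |z| > 2 → outlier.
68.5: z = 2.68, |z| > 2 → outlier.
Every other value lies within [-5.70, 57.74].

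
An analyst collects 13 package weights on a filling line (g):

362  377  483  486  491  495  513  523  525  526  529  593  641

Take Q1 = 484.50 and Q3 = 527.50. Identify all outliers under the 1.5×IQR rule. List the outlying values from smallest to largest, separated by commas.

IQR = Q3 − Q1 = 527.50 − 484.50 = 43.00.
Lower fence = Q1 − 1.5·IQR = 484.50 − 64.50 = 420.00.
Upper fence = Q3 + 1.5·IQR = 527.50 + 64.50 = 592.00.
362 < 420.00 → outlier.
377 < 420.00 → outlier.
593 > 592.00 → outlier.
641 > 592.00 → outlier.
All remaining values lie within [420.00, 592.00].

362, 377, 593, 641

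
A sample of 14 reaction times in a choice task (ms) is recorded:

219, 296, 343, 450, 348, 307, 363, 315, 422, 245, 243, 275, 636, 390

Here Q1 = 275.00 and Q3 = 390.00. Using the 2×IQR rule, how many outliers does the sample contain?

1

IQR = 115.00; fences at 275.00 − 230.00 = 45.00 and 390.00 + 230.00 = 620.00.
Outside the cutoffs: 636.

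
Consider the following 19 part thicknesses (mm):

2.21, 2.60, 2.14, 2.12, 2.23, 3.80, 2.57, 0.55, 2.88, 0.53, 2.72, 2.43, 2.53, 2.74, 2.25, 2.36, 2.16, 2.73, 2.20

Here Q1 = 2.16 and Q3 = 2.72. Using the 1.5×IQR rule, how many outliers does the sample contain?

IQR = 0.56; fences at 2.16 − 0.84 = 1.32 and 2.72 + 0.84 = 3.56.
Outside the cutoffs: 0.53, 0.55, 3.80.

3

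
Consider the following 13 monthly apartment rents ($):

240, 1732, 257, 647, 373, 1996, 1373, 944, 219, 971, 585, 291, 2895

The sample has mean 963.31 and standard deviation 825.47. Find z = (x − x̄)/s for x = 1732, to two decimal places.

0.93

z = (1732 − 963.31) / 825.47 = 0.93.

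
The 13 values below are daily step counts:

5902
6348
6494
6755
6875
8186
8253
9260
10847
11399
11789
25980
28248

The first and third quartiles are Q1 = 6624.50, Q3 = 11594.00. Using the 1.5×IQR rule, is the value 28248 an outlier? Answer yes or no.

IQR = Q3 − Q1 = 11594.00 − 6624.50 = 4969.50.
Lower fence = Q1 − 1.5·IQR = 6624.50 − 7454.25 = -829.75.
Upper fence = Q3 + 1.5·IQR = 11594.00 + 7454.25 = 19048.25.
28248 lies above the upper fence.

yes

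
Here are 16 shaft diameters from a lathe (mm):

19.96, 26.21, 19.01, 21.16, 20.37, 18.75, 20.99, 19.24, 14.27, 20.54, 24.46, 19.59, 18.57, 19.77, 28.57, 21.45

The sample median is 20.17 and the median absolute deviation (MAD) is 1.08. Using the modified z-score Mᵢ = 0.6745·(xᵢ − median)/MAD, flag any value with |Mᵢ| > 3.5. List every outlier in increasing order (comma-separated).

|Mᵢ| > 3.5 ⇔ |xᵢ − 20.17| > 3.5·1.08/0.6745 = 5.60.
So outliers lie outside [14.57, 25.77].
14.27: M = -3.68 → outlier.
26.21: M = 3.77 → outlier.
28.57: M = 5.25 → outlier.

14.27, 26.21, 28.57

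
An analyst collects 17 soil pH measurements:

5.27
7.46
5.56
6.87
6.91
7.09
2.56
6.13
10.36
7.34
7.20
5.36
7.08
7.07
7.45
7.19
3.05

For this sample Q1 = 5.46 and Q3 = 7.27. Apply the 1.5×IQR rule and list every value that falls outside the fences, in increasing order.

2.56, 10.36

IQR = Q3 − Q1 = 7.27 − 5.46 = 1.81.
Lower fence = Q1 − 1.5·IQR = 5.46 − 2.715 = 2.745.
Upper fence = Q3 + 1.5·IQR = 7.27 + 2.715 = 9.985.
2.56 < 2.745 → outlier.
10.36 > 9.985 → outlier.
All remaining values lie within [2.745, 9.985].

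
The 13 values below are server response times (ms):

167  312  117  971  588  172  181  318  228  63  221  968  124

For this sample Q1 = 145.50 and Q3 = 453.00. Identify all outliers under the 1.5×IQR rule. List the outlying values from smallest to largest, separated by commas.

968, 971

IQR = Q3 − Q1 = 453.00 − 145.50 = 307.50.
Lower fence = Q1 − 1.5·IQR = 145.50 − 461.25 = -315.75.
Upper fence = Q3 + 1.5·IQR = 453.00 + 461.25 = 914.25.
968 > 914.25 → outlier.
971 > 914.25 → outlier.
All remaining values lie within [-315.75, 914.25].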